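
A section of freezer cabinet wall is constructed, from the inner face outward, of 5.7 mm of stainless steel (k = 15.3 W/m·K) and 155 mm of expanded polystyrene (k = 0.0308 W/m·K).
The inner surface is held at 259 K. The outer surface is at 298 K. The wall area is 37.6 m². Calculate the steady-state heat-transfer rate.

Model the wall as resistances in series:
R_stainless steel = L/(kA) = 0.0057/(15.3×37.6) = 9.908×10^-6 K/W
R_expanded polystyrene = L/(kA) = 0.155/(0.0308×37.6) = 0.1338 K/W
R_total = 0.1339 K/W
Q = ΔT / R_total = 39 / 0.1339

Q ≈ 291 W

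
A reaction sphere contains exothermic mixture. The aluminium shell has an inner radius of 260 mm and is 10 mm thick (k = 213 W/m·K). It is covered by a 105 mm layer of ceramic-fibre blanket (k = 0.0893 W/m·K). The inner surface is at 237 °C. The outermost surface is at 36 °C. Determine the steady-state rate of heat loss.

Each spherical layer contributes R = (1/r_i − 1/r_o)/(4πk):
R_aluminium shell = (1/0.26 − 1/0.27)/(4π×213) = 5.322×10^-5 K/W
R_ceramic-fibre blanket = (1/0.27 − 1/0.375)/(4π×0.0893) = 0.9241 K/W
R_total = 0.9242 K/W
Q = ΔT/R_total = 201/0.9242

Q ≈ 217 W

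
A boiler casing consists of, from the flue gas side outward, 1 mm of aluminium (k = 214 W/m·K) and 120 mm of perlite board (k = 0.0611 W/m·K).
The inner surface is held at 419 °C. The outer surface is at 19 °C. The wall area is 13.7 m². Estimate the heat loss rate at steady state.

Treating each layer as a thermal resistance in series:
R_aluminium = L/(kA) = 0.001/(214×13.7) = 3.411×10^-7 K/W
R_perlite board = L/(kA) = 0.12/(0.0611×13.7) = 0.1434 K/W
R_total = 0.1434 K/W
Q = ΔT / R_total = 400 / 0.1434

Q ≈ 2790 W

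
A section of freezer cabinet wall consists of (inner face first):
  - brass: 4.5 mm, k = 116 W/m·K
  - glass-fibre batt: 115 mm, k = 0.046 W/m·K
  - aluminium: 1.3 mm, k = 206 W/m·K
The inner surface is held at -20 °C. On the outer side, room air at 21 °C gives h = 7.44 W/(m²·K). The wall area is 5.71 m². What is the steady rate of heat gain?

Q ≈ 88.9 W

Series thermal resistances:
R_brass = L/(kA) = 0.0045/(116×5.71) = 6.794×10^-6 K/W
R_glass-fibre batt = L/(kA) = 0.115/(0.046×5.71) = 0.4378 K/W
R_aluminium = L/(kA) = 0.0013/(206×5.71) = 1.105×10^-6 K/W
R_outer film = 1/(h_o·A) = 1/(7.44×5.71) = 0.02354 K/W
R_total = 0.4614 K/W
Q = ΔT / R_total = 41 / 0.4614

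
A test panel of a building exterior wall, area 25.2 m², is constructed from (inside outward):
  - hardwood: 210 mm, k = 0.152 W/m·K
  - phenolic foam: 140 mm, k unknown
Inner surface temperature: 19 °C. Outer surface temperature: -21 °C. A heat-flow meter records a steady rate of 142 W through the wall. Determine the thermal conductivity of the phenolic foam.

k ≈ 0.0245 W/(m·K)

Series thermal resistances:
R_hardwood = L/(kA) = 0.21/(0.152×25.2) = 0.05482 K/W
Sum of known resistances R_other = 0.05482 K/W
Total R = ΔT/Q = 40/142 = 0.2817 K/W
R_phenolic foam = R_total − R_other = 0.2269 K/W
k = L/(R·A) = 0.14/(0.2269×25.2)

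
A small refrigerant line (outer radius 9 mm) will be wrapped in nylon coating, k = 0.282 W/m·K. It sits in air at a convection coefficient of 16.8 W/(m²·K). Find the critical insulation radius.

For a cylinder r_cr = k/h = 0.282/16.8
r_cr = 16.8 mm; since the bare radius (9 mm) is below r_cr, adding a thin layer of insulation will *increase* heat loss.

r_cr ≈ 16.8 mm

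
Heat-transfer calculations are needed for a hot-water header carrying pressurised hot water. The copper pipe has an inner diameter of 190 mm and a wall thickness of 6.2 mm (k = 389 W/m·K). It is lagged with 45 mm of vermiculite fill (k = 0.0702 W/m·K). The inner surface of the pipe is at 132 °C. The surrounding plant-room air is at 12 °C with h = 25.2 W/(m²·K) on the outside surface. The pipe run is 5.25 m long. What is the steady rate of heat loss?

Cylindrical conduction, so R = ln(r₂/r₁)/(2πkL) per layer, in series:
R_copper pipe wall = ln(101.2/95)/(2π×389×5.25) = 4.927×10^-6 K/W
R_vermiculite fill = ln(146.2/101.2)/(2π×0.0702×5.25) = 0.1589 K/W
R_outer film = 1/(h_o·2πr_oL) = 1/(25.2×2π×0.1462×5.25) = 0.008228 K/W
R_total = 0.1671 K/W
Q = ΔT/R_total = 120/0.1671

Q ≈ 718 W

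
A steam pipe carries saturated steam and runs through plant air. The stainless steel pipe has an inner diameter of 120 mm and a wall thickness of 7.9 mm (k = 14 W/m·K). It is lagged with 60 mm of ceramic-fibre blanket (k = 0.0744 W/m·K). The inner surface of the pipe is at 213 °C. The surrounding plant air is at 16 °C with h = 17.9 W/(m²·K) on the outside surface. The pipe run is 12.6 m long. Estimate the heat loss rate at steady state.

Q ≈ 1740 W

Treating each annulus and film as a series resistance:
R_stainless steel pipe wall = ln(67.9/60)/(2π×14×12.6) = 1.116×10^-4 K/W
R_ceramic-fibre blanket = ln(127.9/67.9)/(2π×0.0744×12.6) = 0.1075 K/W
R_outer film = 1/(h_o·2πr_oL) = 1/(17.9×2π×0.1279×12.6) = 0.005517 K/W
R_total = 0.1131 K/W
Q = ΔT/R_total = 197/0.1131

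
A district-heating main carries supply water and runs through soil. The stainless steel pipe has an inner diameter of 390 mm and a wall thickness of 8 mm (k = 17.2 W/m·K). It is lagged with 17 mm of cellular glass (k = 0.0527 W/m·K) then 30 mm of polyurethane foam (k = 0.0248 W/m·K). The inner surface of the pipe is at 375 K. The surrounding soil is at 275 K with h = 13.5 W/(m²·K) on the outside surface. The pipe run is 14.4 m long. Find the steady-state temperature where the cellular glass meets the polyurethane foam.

T ≈ 353 K

Cylindrical conduction, so R = ln(r₂/r₁)/(2πkL) per layer, in series:
R_stainless steel pipe wall = ln(203/195)/(2π×17.2×14.4) = 2.584×10^-5 K/W
R_cellular glass = ln(220/203)/(2π×0.0527×14.4) = 0.01687 K/W
R_polyurethane foam = ln(250/220)/(2π×0.0248×14.4) = 0.05697 K/W
R_outer film = 1/(h_o·2πr_oL) = 1/(13.5×2π×0.25×14.4) = 0.003275 K/W
R_total = 0.07714 K/W
Q = ΔT/R_total = 100/0.07714
Q = 1300 W
T_interface = T_inner − Q·ΣR(inner→interface) = 375 − 1300×0.01689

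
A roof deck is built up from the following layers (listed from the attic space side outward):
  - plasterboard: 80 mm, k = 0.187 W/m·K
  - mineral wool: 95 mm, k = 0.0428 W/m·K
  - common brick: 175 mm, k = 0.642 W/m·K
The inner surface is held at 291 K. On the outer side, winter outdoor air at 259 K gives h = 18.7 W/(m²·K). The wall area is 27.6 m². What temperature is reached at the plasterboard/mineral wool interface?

Thermal resistances in series:
R_plasterboard = L/(kA) = 0.08/(0.187×27.6) = 0.0155 K/W
R_mineral wool = L/(kA) = 0.095/(0.0428×27.6) = 0.08042 K/W
R_common brick = L/(kA) = 0.175/(0.642×27.6) = 0.009876 K/W
R_outer film = 1/(h_o·A) = 1/(18.7×27.6) = 0.001938 K/W
R_total = 0.1077 K/W;  Q = ΔT/R_total = 32/0.1077 = 297 W
T_interface = T_inner − Q·ΣR(inner→interface) = 291 − 297×0.0155

T ≈ 286 K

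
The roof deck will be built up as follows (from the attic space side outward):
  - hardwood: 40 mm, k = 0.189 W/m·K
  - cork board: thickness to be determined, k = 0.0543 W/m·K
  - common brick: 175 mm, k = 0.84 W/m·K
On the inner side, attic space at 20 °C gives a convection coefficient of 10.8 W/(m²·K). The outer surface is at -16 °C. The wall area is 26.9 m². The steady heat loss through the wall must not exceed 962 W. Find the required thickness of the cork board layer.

Using the resistance-network approach (series):
R_inner film = 1/(h_i·A) = 1/(10.8×26.9) = 0.003442 K/W
R_hardwood = L/(kA) = 0.04/(0.189×26.9) = 0.007868 K/W
R_common brick = L/(kA) = 0.175/(0.84×26.9) = 0.007745 K/W
Sum of the known resistances R_other = 0.01905 K/W
Required total resistance R_tot = ΔT/Q_allow = 36/962 = 0.03742 K/W
R_cork board = R_tot − R_other = 0.01837 K/W
L = R·k·A = 0.01837×0.0543×26.9

L ≈ 26.8 mm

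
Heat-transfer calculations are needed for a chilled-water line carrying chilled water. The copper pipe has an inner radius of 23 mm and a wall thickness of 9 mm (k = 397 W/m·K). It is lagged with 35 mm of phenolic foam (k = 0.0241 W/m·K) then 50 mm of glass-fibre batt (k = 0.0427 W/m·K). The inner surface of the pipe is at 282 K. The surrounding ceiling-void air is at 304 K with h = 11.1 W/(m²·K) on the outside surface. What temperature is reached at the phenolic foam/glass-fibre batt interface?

Cylindrical conduction, so R = ln(r₂/r₁)/(2πkL) per layer, in series:
R_copper pipe wall = ln(32/23)/(2π×397×1) = 1.324×10^-4 K/W
R_phenolic foam = ln(67/32)/(2π×0.0241×1) = 4.88 K/W
R_glass-fibre batt = ln(117/67)/(2π×0.0427×1) = 2.078 K/W
R_outer film = 1/(h_o·2πr_oL) = 1/(11.1×2π×0.117×1) = 0.1225 K/W
R_total = 7.081 K/W
Q = ΔT/R_total = 22/7.081
Q = 3.11 W/m
T_interface = T_inner + Q·ΣR(inner→interface) = 282 + 3.11×4.88

T ≈ 297 K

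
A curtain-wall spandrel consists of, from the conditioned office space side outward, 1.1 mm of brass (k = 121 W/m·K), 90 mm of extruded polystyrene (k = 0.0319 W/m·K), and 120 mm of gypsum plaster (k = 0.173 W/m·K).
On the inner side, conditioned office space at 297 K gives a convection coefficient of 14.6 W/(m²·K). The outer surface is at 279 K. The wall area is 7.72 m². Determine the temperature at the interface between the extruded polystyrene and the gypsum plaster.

Series thermal resistances:
R_inner film = 1/(h_i·A) = 1/(14.6×7.72) = 0.008872 K/W
R_brass = L/(kA) = 0.0011/(121×7.72) = 1.178×10^-6 K/W
R_extruded polystyrene = L/(kA) = 0.09/(0.0319×7.72) = 0.3655 K/W
R_gypsum plaster = L/(kA) = 0.12/(0.173×7.72) = 0.08985 K/W
R_total = 0.4642 K/W;  Q = ΔT/R_total = 18/0.4642 = 38.78 W
T_interface = T_inner − Q·ΣR(inner→interface) = 297 − 38.8×0.3743

T ≈ 282 K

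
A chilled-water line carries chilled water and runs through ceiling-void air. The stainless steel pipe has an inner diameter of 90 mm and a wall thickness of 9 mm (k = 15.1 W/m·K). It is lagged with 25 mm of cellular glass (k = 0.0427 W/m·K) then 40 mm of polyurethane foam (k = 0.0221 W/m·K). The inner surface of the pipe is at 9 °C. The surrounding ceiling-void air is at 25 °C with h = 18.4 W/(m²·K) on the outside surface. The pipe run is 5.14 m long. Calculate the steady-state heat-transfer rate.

Q ≈ 18.5 W

Treating each annulus and film as a series resistance:
R_stainless steel pipe wall = ln(54/45)/(2π×15.1×5.14) = 3.739×10^-4 K/W
R_cellular glass = ln(79/54)/(2π×0.0427×5.14) = 0.2759 K/W
R_polyurethane foam = ln(119/79)/(2π×0.0221×5.14) = 0.574 K/W
R_outer film = 1/(h_o·2πr_oL) = 1/(18.4×2π×0.119×5.14) = 0.01414 K/W
R_total = 0.8644 K/W
Q = ΔT/R_total = 16/0.8644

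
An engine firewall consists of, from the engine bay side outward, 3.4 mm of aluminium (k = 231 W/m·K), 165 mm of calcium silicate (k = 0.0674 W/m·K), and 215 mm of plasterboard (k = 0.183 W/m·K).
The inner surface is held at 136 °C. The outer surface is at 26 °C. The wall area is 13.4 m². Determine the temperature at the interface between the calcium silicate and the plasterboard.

Using the resistance-network approach (series):
R_aluminium = L/(kA) = 0.0034/(231×13.4) = 1.098×10^-6 K/W
R_calcium silicate = L/(kA) = 0.165/(0.0674×13.4) = 0.1827 K/W
R_plasterboard = L/(kA) = 0.215/(0.183×13.4) = 0.08768 K/W
R_total = 0.2704 K/W;  Q = ΔT/R_total = 110/0.2704 = 406.9 W
T_interface = T_inner − Q·ΣR(inner→interface) = 136 − 407×0.1827

T ≈ 61.7 °C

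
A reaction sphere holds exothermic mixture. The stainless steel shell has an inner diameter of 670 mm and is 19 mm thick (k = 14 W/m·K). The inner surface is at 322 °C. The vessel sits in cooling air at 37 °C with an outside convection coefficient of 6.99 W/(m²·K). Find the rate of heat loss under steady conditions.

Each spherical layer contributes R = (1/r_i − 1/r_o)/(4πk):
R_stainless steel shell = (1/0.335 − 1/0.354)/(4π×14) = 9.107×10^-4 K/W
R_outer film = 1/(h·4πr_o²) = 1/(6.99×4π×0.354²) = 0.09085 K/W
R_total = 0.09176 K/W
Q = ΔT/R_total = 285/0.09176

Q ≈ 3110 W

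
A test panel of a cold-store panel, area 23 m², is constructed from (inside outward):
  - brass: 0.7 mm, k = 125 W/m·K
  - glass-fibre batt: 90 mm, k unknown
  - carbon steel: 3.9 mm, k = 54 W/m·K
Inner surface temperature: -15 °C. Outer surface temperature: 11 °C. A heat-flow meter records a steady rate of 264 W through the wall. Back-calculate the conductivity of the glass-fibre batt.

Model the wall as resistances in series:
R_brass = L/(kA) = 0.0007/(125×23) = 2.435×10^-7 K/W
R_carbon steel = L/(kA) = 0.0039/(54×23) = 3.14×10^-6 K/W
Sum of known resistances R_other = 3.384×10^-6 K/W
Total R = ΔT/Q = 26/264 = 0.09848 K/W
R_glass-fibre batt = R_total − R_other = 0.09848 K/W
k = L/(R·A) = 0.09/(0.09848×23)

k ≈ 0.0397 W/(m·K)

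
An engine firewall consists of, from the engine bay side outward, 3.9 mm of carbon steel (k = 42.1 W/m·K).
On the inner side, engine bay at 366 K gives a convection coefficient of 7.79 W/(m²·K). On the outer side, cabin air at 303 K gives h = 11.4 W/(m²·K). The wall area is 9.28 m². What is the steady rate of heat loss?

Using the resistance-network approach (series):
R_inner film = 1/(h_i·A) = 1/(7.79×9.28) = 0.01383 K/W
R_carbon steel = L/(kA) = 0.0039/(42.1×9.28) = 9.982×10^-6 K/W
R_outer film = 1/(h_o·A) = 1/(11.4×9.28) = 0.009453 K/W
R_total = 0.0233 K/W
Q = ΔT / R_total = 63 / 0.0233

Q ≈ 2700 W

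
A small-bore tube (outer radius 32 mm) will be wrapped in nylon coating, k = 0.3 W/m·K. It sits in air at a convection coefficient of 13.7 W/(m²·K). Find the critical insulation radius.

For a cylinder r_cr = k/h = 0.3/13.7
r_cr = 21.9 mm; since the bare radius (32 mm) is above r_cr, any added insulation will reduce heat loss.

r_cr ≈ 21.9 mm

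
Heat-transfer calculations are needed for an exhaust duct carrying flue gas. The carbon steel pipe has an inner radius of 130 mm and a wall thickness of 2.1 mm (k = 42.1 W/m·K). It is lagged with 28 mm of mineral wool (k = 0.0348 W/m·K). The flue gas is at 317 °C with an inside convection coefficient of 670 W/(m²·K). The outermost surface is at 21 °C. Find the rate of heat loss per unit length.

Per-layer cylindrical resistances, series-summed:
R_inner film = 1/(h_i·2πr₁L) = 1/(670×2π×0.13×1) = 0.001827 K/W
R_carbon steel pipe wall = ln(132.1/130)/(2π×42.1×1) = 6.058×10^-5 K/W
R_mineral wool = ln(160.1/132.1)/(2π×0.0348×1) = 0.8792 K/W
R_total = 0.8811 K/W
Q = ΔT/R_total = 296/0.8811

q′ ≈ 336 W/m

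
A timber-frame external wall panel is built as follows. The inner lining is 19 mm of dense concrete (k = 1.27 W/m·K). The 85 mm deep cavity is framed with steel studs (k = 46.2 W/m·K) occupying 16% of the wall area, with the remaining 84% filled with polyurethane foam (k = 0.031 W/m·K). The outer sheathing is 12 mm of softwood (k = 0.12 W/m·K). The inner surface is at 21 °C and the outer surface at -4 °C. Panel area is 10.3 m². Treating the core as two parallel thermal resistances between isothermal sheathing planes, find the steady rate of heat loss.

Q ≈ 2040 W

Sheathing layers in series; stud and cavity paths in parallel between them.
R_inner = 0.019/(1.27×10.3) = 0.001452 K/W
R_stud  = 0.085/(46.2×0.16×10.3) = 0.001116 K/W
R_cav   = 0.085/(0.031×0.84×10.3) = 0.3169 K/W
1/R_core = 1/R_stud + 1/R_cav → R_core = 0.001112 K/W
R_outer = 0.012/(0.12×10.3) = 0.009709 K/W
R_total = 0.01227 K/W
Q = ΔT/R_total = 25/0.01227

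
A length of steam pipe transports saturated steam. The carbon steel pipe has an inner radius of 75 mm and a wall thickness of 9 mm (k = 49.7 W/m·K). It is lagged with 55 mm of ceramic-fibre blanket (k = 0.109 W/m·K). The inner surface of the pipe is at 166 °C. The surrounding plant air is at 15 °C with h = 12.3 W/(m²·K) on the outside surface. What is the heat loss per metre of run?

For a radial system each layer contributes R = ln(r_out/r_in)/(2πkL); films add R = 1/(hA).
R_carbon steel pipe wall = ln(84/75)/(2π×49.7×1) = 3.629×10^-4 K/W
R_ceramic-fibre blanket = ln(139/84)/(2π×0.109×1) = 0.7354 K/W
R_outer film = 1/(h_o·2πr_oL) = 1/(12.3×2π×0.139×1) = 0.09309 K/W
R_total = 0.8289 K/W
Q = ΔT/R_total = 151/0.8289

q′ ≈ 182 W/m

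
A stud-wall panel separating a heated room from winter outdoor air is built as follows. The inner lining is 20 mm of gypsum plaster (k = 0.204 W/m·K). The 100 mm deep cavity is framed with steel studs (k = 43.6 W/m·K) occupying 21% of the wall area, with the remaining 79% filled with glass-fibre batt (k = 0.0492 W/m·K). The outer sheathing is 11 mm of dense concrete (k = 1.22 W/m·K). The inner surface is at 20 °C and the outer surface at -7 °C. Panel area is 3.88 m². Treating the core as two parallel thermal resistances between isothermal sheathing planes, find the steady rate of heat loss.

Sheathing layers in series; stud and cavity paths in parallel between them.
R_inner = 0.02/(0.204×3.88) = 0.02527 K/W
R_stud  = 0.1/(43.6×0.21×3.88) = 0.002815 K/W
R_cav   = 0.1/(0.0492×0.79×3.88) = 0.6631 K/W
1/R_core = 1/R_stud + 1/R_cav → R_core = 0.002803 K/W
R_outer = 0.011/(1.22×3.88) = 0.002324 K/W
R_total = 0.03039 K/W
Q = ΔT/R_total = 27/0.03039

Q ≈ 888 W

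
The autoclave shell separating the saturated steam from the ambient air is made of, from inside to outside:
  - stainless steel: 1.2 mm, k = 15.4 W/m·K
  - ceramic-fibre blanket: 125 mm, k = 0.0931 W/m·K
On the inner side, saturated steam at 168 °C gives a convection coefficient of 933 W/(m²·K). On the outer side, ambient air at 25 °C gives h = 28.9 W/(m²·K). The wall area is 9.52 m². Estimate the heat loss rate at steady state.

Treating each layer as a thermal resistance in series:
R_inner film = 1/(h_i·A) = 1/(933×9.52) = 1.126×10^-4 K/W
R_stainless steel = L/(kA) = 0.0012/(15.4×9.52) = 8.185×10^-6 K/W
R_ceramic-fibre blanket = L/(kA) = 0.125/(0.0931×9.52) = 0.141 K/W
R_outer film = 1/(h_o·A) = 1/(28.9×9.52) = 0.003635 K/W
R_total = 0.1448 K/W
Q = ΔT / R_total = 143 / 0.1448

Q ≈ 988 W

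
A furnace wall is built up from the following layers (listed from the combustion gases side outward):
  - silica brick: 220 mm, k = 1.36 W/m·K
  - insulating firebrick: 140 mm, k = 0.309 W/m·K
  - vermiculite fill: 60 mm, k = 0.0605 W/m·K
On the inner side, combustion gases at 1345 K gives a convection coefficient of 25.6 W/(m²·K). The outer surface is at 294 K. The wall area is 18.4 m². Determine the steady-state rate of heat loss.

Treating each layer as a thermal resistance in series:
R_inner film = 1/(h_i·A) = 1/(25.6×18.4) = 0.002123 K/W
R_silica brick = L/(kA) = 0.22/(1.36×18.4) = 0.008792 K/W
R_insulating firebrick = L/(kA) = 0.14/(0.309×18.4) = 0.02462 K/W
R_vermiculite fill = L/(kA) = 0.06/(0.0605×18.4) = 0.0539 K/W
R_total = 0.08944 K/W
Q = ΔT / R_total = 1051 / 0.08944

Q ≈ 11800 W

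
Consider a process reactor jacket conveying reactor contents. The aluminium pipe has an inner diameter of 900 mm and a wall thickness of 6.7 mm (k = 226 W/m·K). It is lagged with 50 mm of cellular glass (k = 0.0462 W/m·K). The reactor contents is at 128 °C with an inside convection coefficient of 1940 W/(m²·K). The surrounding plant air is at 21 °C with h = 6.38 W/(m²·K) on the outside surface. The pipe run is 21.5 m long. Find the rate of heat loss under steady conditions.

Q ≈ 5650 W

For a radial system each layer contributes R = ln(r_out/r_in)/(2πkL); films add R = 1/(hA).
R_inner film = 1/(h_i·2πr₁L) = 1/(1940×2π×0.45×21.5) = 8.479×10^-6 K/W
R_aluminium pipe wall = ln(456.7/450)/(2π×226×21.5) = 4.841×10^-7 K/W
R_cellular glass = ln(506.7/456.7)/(2π×0.0462×21.5) = 0.01665 K/W
R_outer film = 1/(h_o·2πr_oL) = 1/(6.38×2π×0.5067×21.5) = 0.00229 K/W
R_total = 0.01895 K/W
Q = ΔT/R_total = 107/0.01895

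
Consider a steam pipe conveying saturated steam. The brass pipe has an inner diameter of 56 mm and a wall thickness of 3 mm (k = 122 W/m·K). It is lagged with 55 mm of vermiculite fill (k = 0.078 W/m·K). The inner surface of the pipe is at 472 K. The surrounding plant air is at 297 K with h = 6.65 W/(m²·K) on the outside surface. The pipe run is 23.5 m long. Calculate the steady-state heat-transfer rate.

Per-layer cylindrical resistances, series-summed:
R_brass pipe wall = ln(31/28)/(2π×122×23.5) = 5.65×10^-6 K/W
R_vermiculite fill = ln(86/31)/(2π×0.078×23.5) = 0.0886 K/W
R_outer film = 1/(h_o·2πr_oL) = 1/(6.65×2π×0.086×23.5) = 0.01184 K/W
R_total = 0.1004 K/W
Q = ΔT/R_total = 175/0.1004

Q ≈ 1740 W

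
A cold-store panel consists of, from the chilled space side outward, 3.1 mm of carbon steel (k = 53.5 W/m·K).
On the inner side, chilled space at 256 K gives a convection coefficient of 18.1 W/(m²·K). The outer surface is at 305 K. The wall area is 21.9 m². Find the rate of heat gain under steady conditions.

Q ≈ 19400 W

Using the resistance-network approach (series):
R_inner film = 1/(h_i·A) = 1/(18.1×21.9) = 0.002523 K/W
R_carbon steel = L/(kA) = 0.0031/(53.5×21.9) = 2.646×10^-6 K/W
R_total = 0.002525 K/W
Q = ΔT / R_total = 49 / 0.002525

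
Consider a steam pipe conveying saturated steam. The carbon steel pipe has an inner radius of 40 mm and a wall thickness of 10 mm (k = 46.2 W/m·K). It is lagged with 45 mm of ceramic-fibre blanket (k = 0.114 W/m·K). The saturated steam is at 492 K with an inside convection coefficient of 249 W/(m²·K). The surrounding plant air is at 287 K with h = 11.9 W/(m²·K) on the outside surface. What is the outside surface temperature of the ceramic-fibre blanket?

T ≈ 314 K

Cylindrical conduction, so R = ln(r₂/r₁)/(2πkL) per layer, in series:
R_inner film = 1/(h_i·2πr₁L) = 1/(249×2π×0.04×1) = 0.01598 K/W
R_carbon steel pipe wall = ln(50/40)/(2π×46.2×1) = 7.687×10^-4 K/W
R_ceramic-fibre blanket = ln(95/50)/(2π×0.114×1) = 0.8961 K/W
R_outer film = 1/(h_o·2πr_oL) = 1/(11.9×2π×0.095×1) = 0.1408 K/W
R_total = 1.054 K/W
Q = ΔT/R_total = 205/1.054
Q = 195 W/m
T_interface = T_inner − Q·ΣR(inner→interface) = 492 − 195×0.9128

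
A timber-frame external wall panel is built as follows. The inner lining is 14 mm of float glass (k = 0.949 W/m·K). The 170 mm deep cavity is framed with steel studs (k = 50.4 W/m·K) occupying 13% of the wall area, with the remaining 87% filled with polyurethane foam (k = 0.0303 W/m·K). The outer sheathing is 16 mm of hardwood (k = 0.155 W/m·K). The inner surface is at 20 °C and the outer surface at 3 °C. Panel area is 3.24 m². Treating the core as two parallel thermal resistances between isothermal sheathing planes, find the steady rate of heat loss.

Q ≈ 383 W

Sheathing layers in series; stud and cavity paths in parallel between them.
R_inner = 0.014/(0.949×3.24) = 0.004553 K/W
R_stud  = 0.17/(50.4×0.13×3.24) = 0.008008 K/W
R_cav   = 0.17/(0.0303×0.87×3.24) = 1.99 K/W
1/R_core = 1/R_stud + 1/R_cav → R_core = 0.007976 K/W
R_outer = 0.016/(0.155×3.24) = 0.03186 K/W
R_total = 0.04439 K/W
Q = ΔT/R_total = 17/0.04439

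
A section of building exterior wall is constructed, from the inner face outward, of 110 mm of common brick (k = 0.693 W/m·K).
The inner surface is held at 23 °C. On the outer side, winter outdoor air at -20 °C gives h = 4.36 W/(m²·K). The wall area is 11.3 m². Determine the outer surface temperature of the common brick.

T ≈ 5.41 °C

Thermal resistances in series:
R_common brick = L/(kA) = 0.11/(0.693×11.3) = 0.01405 K/W
R_outer film = 1/(h_o·A) = 1/(4.36×11.3) = 0.0203 K/W
R_total = 0.03434 K/W;  Q = ΔT/R_total = 43/0.03434 = 1252 W
T_interface = T_inner − Q·ΣR(inner→interface) = 23 − 1250×0.01405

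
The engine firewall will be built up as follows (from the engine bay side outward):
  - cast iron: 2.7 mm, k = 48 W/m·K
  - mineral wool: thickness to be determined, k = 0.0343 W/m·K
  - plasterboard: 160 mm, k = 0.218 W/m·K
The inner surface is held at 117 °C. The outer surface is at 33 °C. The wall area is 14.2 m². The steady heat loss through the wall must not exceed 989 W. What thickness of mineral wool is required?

Series thermal resistances:
R_cast iron = L/(kA) = 0.0027/(48×14.2) = 3.961×10^-6 K/W
R_plasterboard = L/(kA) = 0.16/(0.218×14.2) = 0.05169 K/W
Sum of the known resistances R_other = 0.05169 K/W
Required total resistance R_tot = ΔT/Q_allow = 84/989 = 0.08493 K/W
R_mineral wool = R_tot − R_other = 0.03324 K/W
L = R·k·A = 0.03324×0.0343×14.2

L ≈ 16.2 mm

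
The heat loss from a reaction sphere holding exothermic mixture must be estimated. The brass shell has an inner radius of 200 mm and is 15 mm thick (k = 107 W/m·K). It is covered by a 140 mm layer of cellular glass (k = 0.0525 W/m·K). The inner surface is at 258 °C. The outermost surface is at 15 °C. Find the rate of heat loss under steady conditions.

Q ≈ 87.4 W

For a spherical shell R = (1/r₁ − 1/r₂)/(4πk); film R = 1/(h·4πr²). In series:
R_brass shell = (1/0.2 − 1/0.215)/(4π×107) = 2.594×10^-4 K/W
R_cellular glass = (1/0.215 − 1/0.355)/(4π×0.0525) = 2.78 K/W
R_total = 2.781 K/W
Q = ΔT/R_total = 243/2.781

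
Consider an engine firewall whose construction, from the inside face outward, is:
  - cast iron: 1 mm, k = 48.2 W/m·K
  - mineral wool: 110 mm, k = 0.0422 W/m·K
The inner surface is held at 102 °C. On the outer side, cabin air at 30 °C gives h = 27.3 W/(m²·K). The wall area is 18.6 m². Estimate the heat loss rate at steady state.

Q ≈ 507 W

Series thermal resistances:
R_cast iron = L/(kA) = 0.001/(48.2×18.6) = 1.115×10^-6 K/W
R_mineral wool = L/(kA) = 0.11/(0.0422×18.6) = 0.1401 K/W
R_outer film = 1/(h_o·A) = 1/(27.3×18.6) = 0.001969 K/W
R_total = 0.1421 K/W
Q = ΔT / R_total = 72 / 0.1421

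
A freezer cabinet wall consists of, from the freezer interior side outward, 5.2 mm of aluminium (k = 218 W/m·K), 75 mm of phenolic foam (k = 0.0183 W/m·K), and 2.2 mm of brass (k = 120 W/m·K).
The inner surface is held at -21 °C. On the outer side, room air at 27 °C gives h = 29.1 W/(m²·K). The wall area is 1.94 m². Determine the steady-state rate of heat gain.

Using the resistance-network approach (series):
R_aluminium = L/(kA) = 0.0052/(218×1.94) = 1.23×10^-5 K/W
R_phenolic foam = L/(kA) = 0.075/(0.0183×1.94) = 2.113 K/W
R_brass = L/(kA) = 0.0022/(120×1.94) = 9.45×10^-6 K/W
R_outer film = 1/(h_o·A) = 1/(29.1×1.94) = 0.01771 K/W
R_total = 2.13 K/W
Q = ΔT / R_total = 48 / 2.13

Q ≈ 22.5 W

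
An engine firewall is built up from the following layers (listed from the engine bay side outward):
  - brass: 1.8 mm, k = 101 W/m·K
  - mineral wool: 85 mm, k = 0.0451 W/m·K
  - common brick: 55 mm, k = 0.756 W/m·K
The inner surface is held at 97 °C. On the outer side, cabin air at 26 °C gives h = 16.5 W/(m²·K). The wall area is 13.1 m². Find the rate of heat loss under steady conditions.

Q ≈ 461 W

Treating each layer as a thermal resistance in series:
R_brass = L/(kA) = 0.0018/(101×13.1) = 1.36×10^-6 K/W
R_mineral wool = L/(kA) = 0.085/(0.0451×13.1) = 0.1439 K/W
R_common brick = L/(kA) = 0.055/(0.756×13.1) = 0.005554 K/W
R_outer film = 1/(h_o·A) = 1/(16.5×13.1) = 0.004626 K/W
R_total = 0.1541 K/W
Q = ΔT / R_total = 71 / 0.1541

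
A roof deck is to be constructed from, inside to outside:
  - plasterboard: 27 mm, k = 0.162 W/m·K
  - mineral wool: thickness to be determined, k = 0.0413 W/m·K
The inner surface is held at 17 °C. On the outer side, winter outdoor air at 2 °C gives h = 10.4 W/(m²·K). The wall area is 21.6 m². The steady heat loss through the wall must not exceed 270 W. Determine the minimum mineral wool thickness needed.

L ≈ 38.7 mm

Using the resistance-network approach (series):
R_plasterboard = L/(kA) = 0.027/(0.162×21.6) = 0.007716 K/W
R_outer film = 1/(h_o·A) = 1/(10.4×21.6) = 0.004452 K/W
Sum of the known resistances R_other = 0.01217 K/W
Required total resistance R_tot = ΔT/Q_allow = 15/270 = 0.05556 K/W
R_mineral wool = R_tot − R_other = 0.04339 K/W
L = R·k·A = 0.04339×0.0413×21.6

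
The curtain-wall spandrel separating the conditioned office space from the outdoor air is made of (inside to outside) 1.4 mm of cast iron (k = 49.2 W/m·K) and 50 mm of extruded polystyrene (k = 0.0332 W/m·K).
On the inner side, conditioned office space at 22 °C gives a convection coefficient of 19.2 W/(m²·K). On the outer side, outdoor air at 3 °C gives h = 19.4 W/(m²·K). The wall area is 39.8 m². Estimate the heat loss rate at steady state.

Model the wall as resistances in series:
R_inner film = 1/(h_i·A) = 1/(19.2×39.8) = 0.001309 K/W
R_cast iron = L/(kA) = 0.0014/(49.2×39.8) = 7.15×10^-7 K/W
R_extruded polystyrene = L/(kA) = 0.05/(0.0332×39.8) = 0.03784 K/W
R_outer film = 1/(h_o·A) = 1/(19.4×39.8) = 0.001295 K/W
R_total = 0.04044 K/W
Q = ΔT / R_total = 19 / 0.04044

Q ≈ 470 W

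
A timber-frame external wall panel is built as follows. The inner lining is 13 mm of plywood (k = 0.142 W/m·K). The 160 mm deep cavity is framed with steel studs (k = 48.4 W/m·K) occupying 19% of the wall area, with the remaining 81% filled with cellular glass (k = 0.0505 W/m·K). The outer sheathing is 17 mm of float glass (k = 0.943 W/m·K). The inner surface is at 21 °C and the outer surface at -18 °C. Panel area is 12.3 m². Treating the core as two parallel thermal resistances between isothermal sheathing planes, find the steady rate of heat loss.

Sheathing layers in series; stud and cavity paths in parallel between them.
R_inner = 0.013/(0.142×12.3) = 0.007443 K/W
R_stud  = 0.16/(48.4×0.19×12.3) = 0.001415 K/W
R_cav   = 0.16/(0.0505×0.81×12.3) = 0.318 K/W
1/R_core = 1/R_stud + 1/R_cav → R_core = 0.001408 K/W
R_outer = 0.017/(0.943×12.3) = 0.001466 K/W
R_total = 0.01032 K/W
Q = ΔT/R_total = 39/0.01032

Q ≈ 3780 W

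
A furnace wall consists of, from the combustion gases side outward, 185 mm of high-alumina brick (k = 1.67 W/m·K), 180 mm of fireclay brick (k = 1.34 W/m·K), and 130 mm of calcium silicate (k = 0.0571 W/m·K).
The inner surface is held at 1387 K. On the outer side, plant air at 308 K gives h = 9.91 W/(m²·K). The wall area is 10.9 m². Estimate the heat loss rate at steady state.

Treating each layer as a thermal resistance in series:
R_high-alumina brick = L/(kA) = 0.185/(1.67×10.9) = 0.01016 K/W
R_fireclay brick = L/(kA) = 0.18/(1.34×10.9) = 0.01232 K/W
R_calcium silicate = L/(kA) = 0.13/(0.0571×10.9) = 0.2089 K/W
R_outer film = 1/(h_o·A) = 1/(9.91×10.9) = 0.009258 K/W
R_total = 0.2406 K/W
Q = ΔT / R_total = 1079 / 0.2406

Q ≈ 4480 W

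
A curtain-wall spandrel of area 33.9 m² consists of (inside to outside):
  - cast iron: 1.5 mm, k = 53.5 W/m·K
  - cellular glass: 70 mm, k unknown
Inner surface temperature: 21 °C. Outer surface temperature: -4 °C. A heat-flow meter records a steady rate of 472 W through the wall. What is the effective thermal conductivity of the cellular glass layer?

k ≈ 0.039 W/(m·K)

Thermal resistances in series:
R_cast iron = L/(kA) = 0.0015/(53.5×33.9) = 8.271×10^-7 K/W
Sum of known resistances R_other = 8.271×10^-7 K/W
Total R = ΔT/Q = 25/472 = 0.05297 K/W
R_cellular glass = R_total − R_other = 0.05297 K/W
k = L/(R·A) = 0.07/(0.05297×33.9)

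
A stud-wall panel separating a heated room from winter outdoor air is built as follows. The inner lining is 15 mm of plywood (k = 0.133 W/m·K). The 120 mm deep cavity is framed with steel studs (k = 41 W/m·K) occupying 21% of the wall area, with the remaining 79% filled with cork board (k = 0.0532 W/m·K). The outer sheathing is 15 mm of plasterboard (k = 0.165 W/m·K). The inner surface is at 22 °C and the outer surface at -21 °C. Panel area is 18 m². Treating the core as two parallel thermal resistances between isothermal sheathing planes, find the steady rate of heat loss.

Sheathing layers in series; stud and cavity paths in parallel between them.
R_inner = 0.015/(0.133×18) = 0.006266 K/W
R_stud  = 0.12/(41×0.21×18) = 7.743×10^-4 K/W
R_cav   = 0.12/(0.0532×0.79×18) = 0.1586 K/W
1/R_core = 1/R_stud + 1/R_cav → R_core = 7.705×10^-4 K/W
R_outer = 0.015/(0.165×18) = 0.005051 K/W
R_total = 0.01209 K/W
Q = ΔT/R_total = 43/0.01209

Q ≈ 3560 W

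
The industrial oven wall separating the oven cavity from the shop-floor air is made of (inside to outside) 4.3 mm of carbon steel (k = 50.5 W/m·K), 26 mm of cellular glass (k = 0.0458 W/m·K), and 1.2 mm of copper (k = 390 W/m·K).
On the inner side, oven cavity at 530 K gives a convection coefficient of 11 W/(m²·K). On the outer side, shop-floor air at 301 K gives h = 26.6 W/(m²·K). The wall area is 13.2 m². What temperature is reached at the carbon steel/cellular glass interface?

Model the wall as resistances in series:
R_inner film = 1/(h_i·A) = 1/(11×13.2) = 0.006887 K/W
R_carbon steel = L/(kA) = 0.0043/(50.5×13.2) = 6.451×10^-6 K/W
R_cellular glass = L/(kA) = 0.026/(0.0458×13.2) = 0.04301 K/W
R_copper = L/(kA) = 0.0012/(390×13.2) = 2.331×10^-7 K/W
R_outer film = 1/(h_o·A) = 1/(26.6×13.2) = 0.002848 K/W
R_total = 0.05275 K/W;  Q = ΔT/R_total = 229/0.05275 = 4341 W
T_interface = T_inner − Q·ΣR(inner→interface) = 530 − 4340×0.006894

T ≈ 500 K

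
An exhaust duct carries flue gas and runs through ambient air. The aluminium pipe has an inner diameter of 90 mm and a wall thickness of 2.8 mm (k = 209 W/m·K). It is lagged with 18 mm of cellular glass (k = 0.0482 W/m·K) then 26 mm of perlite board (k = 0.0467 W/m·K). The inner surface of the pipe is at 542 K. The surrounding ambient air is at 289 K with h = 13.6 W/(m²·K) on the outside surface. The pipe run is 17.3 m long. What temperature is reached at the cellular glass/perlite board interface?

T ≈ 427 K

For a radial system each layer contributes R = ln(r_out/r_in)/(2πkL); films add R = 1/(hA).
R_aluminium pipe wall = ln(47.8/45)/(2π×209×17.3) = 2.657×10^-6 K/W
R_cellular glass = ln(65.8/47.8)/(2π×0.0482×17.3) = 0.061 K/W
R_perlite board = ln(91.8/65.8)/(2π×0.0467×17.3) = 0.0656 K/W
R_outer film = 1/(h_o·2πr_oL) = 1/(13.6×2π×0.0918×17.3) = 0.007369 K/W
R_total = 0.134 K/W
Q = ΔT/R_total = 253/0.134
Q = 1890 W
T_interface = T_inner − Q·ΣR(inner→interface) = 542 − 1890×0.061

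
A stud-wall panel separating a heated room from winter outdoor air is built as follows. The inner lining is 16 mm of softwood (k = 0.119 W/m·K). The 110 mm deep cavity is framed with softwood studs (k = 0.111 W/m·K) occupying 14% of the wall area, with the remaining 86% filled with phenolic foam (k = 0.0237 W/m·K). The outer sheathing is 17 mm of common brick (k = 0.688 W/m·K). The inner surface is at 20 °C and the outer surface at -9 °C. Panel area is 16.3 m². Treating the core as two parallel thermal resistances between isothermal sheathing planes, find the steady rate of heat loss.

Q ≈ 147 W

Sheathing layers in series; stud and cavity paths in parallel between them.
R_inner = 0.016/(0.119×16.3) = 0.008249 K/W
R_stud  = 0.11/(0.111×0.14×16.3) = 0.4343 K/W
R_cav   = 0.11/(0.0237×0.86×16.3) = 0.3311 K/W
1/R_core = 1/R_stud + 1/R_cav → R_core = 0.1879 K/W
R_outer = 0.017/(0.688×16.3) = 0.001516 K/W
R_total = 0.1976 K/W
Q = ΔT/R_total = 29/0.1976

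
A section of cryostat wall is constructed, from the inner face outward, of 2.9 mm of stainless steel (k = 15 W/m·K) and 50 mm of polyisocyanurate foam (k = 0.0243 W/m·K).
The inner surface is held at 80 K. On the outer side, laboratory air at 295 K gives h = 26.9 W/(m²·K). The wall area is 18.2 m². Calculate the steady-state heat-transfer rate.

Treating each layer as a thermal resistance in series:
R_stainless steel = L/(kA) = 0.0029/(15×18.2) = 1.062×10^-5 K/W
R_polyisocyanurate foam = L/(kA) = 0.05/(0.0243×18.2) = 0.1131 K/W
R_outer film = 1/(h_o·A) = 1/(26.9×18.2) = 0.002043 K/W
R_total = 0.1151 K/W
Q = ΔT / R_total = 215 / 0.1151

Q ≈ 1870 W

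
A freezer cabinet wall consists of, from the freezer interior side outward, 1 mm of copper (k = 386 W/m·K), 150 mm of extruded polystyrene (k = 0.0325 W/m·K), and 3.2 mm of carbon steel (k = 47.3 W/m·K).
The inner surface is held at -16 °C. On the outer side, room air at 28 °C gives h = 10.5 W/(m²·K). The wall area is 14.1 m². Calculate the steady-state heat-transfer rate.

Thermal resistances in series:
R_copper = L/(kA) = 0.001/(386×14.1) = 1.837×10^-7 K/W
R_extruded polystyrene = L/(kA) = 0.15/(0.0325×14.1) = 0.3273 K/W
R_carbon steel = L/(kA) = 0.0032/(47.3×14.1) = 4.798×10^-6 K/W
R_outer film = 1/(h_o·A) = 1/(10.5×14.1) = 0.006754 K/W
R_total = 0.3341 K/W
Q = ΔT / R_total = 44 / 0.3341

Q ≈ 132 W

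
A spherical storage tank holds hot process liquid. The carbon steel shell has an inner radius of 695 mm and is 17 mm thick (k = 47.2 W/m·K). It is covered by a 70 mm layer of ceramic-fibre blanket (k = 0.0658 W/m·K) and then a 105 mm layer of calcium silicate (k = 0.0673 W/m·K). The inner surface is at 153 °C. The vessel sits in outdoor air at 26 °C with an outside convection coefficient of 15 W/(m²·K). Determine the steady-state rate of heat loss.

Each spherical layer contributes R = (1/r_i − 1/r_o)/(4πk):
R_carbon steel shell = (1/0.695 − 1/0.712)/(4π×47.2) = 5.792×10^-5 K/W
R_ceramic-fibre blanket = (1/0.712 − 1/0.782)/(4π×0.0658) = 0.152 K/W
R_calcium silicate = (1/0.782 − 1/0.887)/(4π×0.0673) = 0.179 K/W
R_outer film = 1/(h·4πr_o²) = 1/(15×4π×0.887²) = 0.006743 K/W
R_total = 0.3378 K/W
Q = ΔT/R_total = 127/0.3378

Q ≈ 376 W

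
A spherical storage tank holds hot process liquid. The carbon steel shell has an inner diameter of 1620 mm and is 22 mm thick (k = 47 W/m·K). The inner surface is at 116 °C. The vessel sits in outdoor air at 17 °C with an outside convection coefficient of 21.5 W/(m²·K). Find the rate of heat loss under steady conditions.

Q ≈ 18300 W

Each spherical layer contributes R = (1/r_i − 1/r_o)/(4πk):
R_carbon steel shell = (1/0.81 − 1/0.832)/(4π×47) = 5.527×10^-5 K/W
R_outer film = 1/(h·4πr_o²) = 1/(21.5×4π×0.832²) = 0.005347 K/W
R_total = 0.005402 K/W
Q = ΔT/R_total = 99/0.005402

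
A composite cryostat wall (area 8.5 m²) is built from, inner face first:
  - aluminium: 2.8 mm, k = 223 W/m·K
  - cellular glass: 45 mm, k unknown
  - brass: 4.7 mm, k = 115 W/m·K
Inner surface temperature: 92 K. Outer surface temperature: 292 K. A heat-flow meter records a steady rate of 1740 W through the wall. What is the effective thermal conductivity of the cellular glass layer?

k ≈ 0.0461 W/(m·K)

Treating each layer as a thermal resistance in series:
R_aluminium = L/(kA) = 0.0028/(223×8.5) = 1.477×10^-6 K/W
R_brass = L/(kA) = 0.0047/(115×8.5) = 4.808×10^-6 K/W
Sum of known resistances R_other = 6.285×10^-6 K/W
Total R = ΔT/Q = 200/1740 = 0.1149 K/W
R_cellular glass = R_total − R_other = 0.1149 K/W
k = L/(R·A) = 0.045/(0.1149×8.5)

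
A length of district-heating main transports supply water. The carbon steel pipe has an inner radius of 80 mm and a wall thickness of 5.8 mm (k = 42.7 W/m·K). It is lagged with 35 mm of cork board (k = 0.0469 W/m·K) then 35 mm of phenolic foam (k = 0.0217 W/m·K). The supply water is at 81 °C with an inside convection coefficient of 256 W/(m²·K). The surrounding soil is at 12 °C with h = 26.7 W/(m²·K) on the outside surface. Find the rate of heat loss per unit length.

q′ ≈ 22.5 W/m

Per-layer cylindrical resistances, series-summed:
R_inner film = 1/(h_i·2πr₁L) = 1/(256×2π×0.08×1) = 0.007771 K/W
R_carbon steel pipe wall = ln(85.8/80)/(2π×42.7×1) = 2.609×10^-4 K/W
R_cork board = ln(120.8/85.8)/(2π×0.0469×1) = 1.161 K/W
R_phenolic foam = ln(155.8/120.8)/(2π×0.0217×1) = 1.866 K/W
R_outer film = 1/(h_o·2πr_oL) = 1/(26.7×2π×0.1558×1) = 0.03826 K/W
R_total = 3.073 K/W
Q = ΔT/R_total = 69/3.073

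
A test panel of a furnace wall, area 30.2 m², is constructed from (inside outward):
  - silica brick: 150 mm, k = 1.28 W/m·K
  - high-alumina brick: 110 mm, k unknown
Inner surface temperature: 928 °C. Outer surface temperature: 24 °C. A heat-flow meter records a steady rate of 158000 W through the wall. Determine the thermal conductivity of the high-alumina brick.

Model the wall as resistances in series:
R_silica brick = L/(kA) = 0.15/(1.28×30.2) = 0.00388 K/W
Sum of known resistances R_other = 0.00388 K/W
Total R = ΔT/Q = 904/158000 = 0.005722 K/W
R_high-alumina brick = R_total − R_other = 0.001841 K/W
k = L/(R·A) = 0.11/(0.001841×30.2)

k ≈ 1.98 W/(m·K)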